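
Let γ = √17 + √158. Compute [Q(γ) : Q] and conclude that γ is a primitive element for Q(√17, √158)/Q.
[Q(γ) : Q] = 4 (equivalently, Q(γ) = Q(√17, √158))

Obviously Q(γ) ⊆ Q(√17, √158), and [Q(√17, √158):Q] = 4 (since 17, 158 are distinct squarefree integers > 1 with 2686 not a perfect square). To show equality we compute the minimal polynomial of γ. From γ = √17 + √158: γ^2 = 17 + 2√(2686) + 158 = 175 + 2√(2686), so γ^2 - 175 = 2√(2686); squaring, (γ^2 - 175)^2 = 4·2686, i.e. γ^4 - 350γ^2 + 30625 - 10744 = 0, i.e. γ^4 - 350γ^2 + 19881 = 0. So γ is a root of x^4 - 350x^2 + 19881. This polynomial is irreducible over Q: it has no rational root (each ±√17 ± √158 is irrational), and any factorization into two quadratics over Q would force √(2686) ∈ Q (pairing opposite roots) or √17, √158 ∈ Q (other pairings), all impossible. Hence [Q(γ):Q] = 4 = [Q(√17, √158):Q], so Q(γ) = Q(√17, √158).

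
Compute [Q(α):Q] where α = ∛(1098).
[Q(α):Q] = 3

The minimal polynomial of α is x^3 - 1098, irreducible over Q since 1098 is not a perfect cube (so x^3 - 1098 has no rational root). Hence [Q(α):Q] = deg(m_α) = 3.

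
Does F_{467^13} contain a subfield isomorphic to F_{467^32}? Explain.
No: F_{467^32} is not a subfield of F_{467^13}

F_{p^m} embeds in F_{p^n} iff m | n. Here 32 ∤ 13 (since 13 = 0·32 + 13 with remainder 13 ≠ 0), so F_{467^32} is not a subfield of F_{467^13}. Equivalently: if it were, the tower law would give 32 = [F_{467^32}:F_467] dividing [F_{467^13}:F_467] = 13, contradiction.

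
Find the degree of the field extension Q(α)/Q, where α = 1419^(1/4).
[Q(α):Q] = 4

α is a root of x^4 - 1419. By Eisenstein's criterion at the prime p = 3 (which divides the constant term 1419 but p^2 = 9 does not, since 1419 is squarefree), x^4 - 1419 is irreducible over Q. Hence [Q(α):Q] = 4.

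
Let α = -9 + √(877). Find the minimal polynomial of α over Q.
m_α(x) = x^2 + 18x - 796

From α + 9 = √(877), squaring gives (α + 9)^2 = 877, i.e. α^2 + 18α + 81 = 877, so α^2 + 18α - 796 = 0. The discriminant of x^2 + 18x - 796 is (18)^2 - 4·(-796) = 324 + 3184 = 3508, and 4·(877) is not a perfect square in Q since 877 is squarefree and ≠ 1. Hence x^2 + 18x - 796 is irreducible over Q and is the minimal polynomial of α.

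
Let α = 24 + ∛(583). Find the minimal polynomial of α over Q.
m_α(x) = x^3 - 72x^2 + 1728x - 14407

Set β = α - 24 = ∛(583), so β^3 = 583. Then (α - 24)^3 - 583 = 0, i.e. α is a root of g(x) = (x - 24)^3 - 583 = x^3 - 72x^2 + 1728x - 14407. Since g(x) = h(x - 24) where h(x) = x^3 - 583, and h is irreducible over Q (because 583 is not a perfect cube, so h has no rational root, and a monic cubic with no rational root is irreducible), g is also irreducible (irreducibility is preserved under the substitution x → x - 24). Hence m_α(x) = x^3 - 72x^2 + 1728x - 14407.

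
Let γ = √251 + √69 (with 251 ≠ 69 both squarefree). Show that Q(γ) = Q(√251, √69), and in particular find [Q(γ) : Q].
[Q(γ) : Q] = 4 (equivalently, Q(γ) = Q(√251, √69))

Obviously Q(γ) ⊆ Q(√251, √69), and [Q(√251, √69):Q] = 4 (since 251, 69 are distinct squarefree integers > 1 with 17319 not a perfect square). To show equality we compute the minimal polynomial of γ. From γ = √251 + √69: γ^2 = 251 + 2√(17319) + 69 = 320 + 2√(17319), so γ^2 - 320 = 2√(17319); squaring, (γ^2 - 320)^2 = 4·17319, i.e. γ^4 - 640γ^2 + 102400 - 69276 = 0, i.e. γ^4 - 640γ^2 + 33124 = 0. So γ is a root of x^4 - 640x^2 + 33124. This polynomial is irreducible over Q: it has no rational root (each ±√251 ± √69 is irrational), and any factorization into two quadratics over Q would force √(17319) ∈ Q (pairing opposite roots) or √251, √69 ∈ Q (other pairings), all impossible. Hence [Q(γ):Q] = 4 = [Q(√251, √69):Q], so Q(γ) = Q(√251, √69).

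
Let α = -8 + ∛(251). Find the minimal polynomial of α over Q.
m_α(x) = x^3 + 24x^2 + 192x + 261

Set β = α + 8 = ∛(251), so β^3 = 251. Then (α + 8)^3 - 251 = 0, i.e. α is a root of g(x) = (x + 8)^3 - 251 = x^3 + 24x^2 + 192x + 261. Since g(x) = h(x + 8) where h(x) = x^3 - 251, and h is irreducible over Q (because 251 is not a perfect cube, so h has no rational root, and a monic cubic with no rational root is irreducible), g is also irreducible (irreducibility is preserved under the substitution x → x + 8). Hence m_α(x) = x^3 + 24x^2 + 192x + 261.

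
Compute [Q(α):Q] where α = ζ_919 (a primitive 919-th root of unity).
[Q(α):Q] = 918

The minimal polynomial of ζ_919 over Q is the 919-th cyclotomic polynomial Φ_919(x), which is irreducible over Q and has degree φ(919) = 918. Hence [Q(α):Q] = φ(919) = 918.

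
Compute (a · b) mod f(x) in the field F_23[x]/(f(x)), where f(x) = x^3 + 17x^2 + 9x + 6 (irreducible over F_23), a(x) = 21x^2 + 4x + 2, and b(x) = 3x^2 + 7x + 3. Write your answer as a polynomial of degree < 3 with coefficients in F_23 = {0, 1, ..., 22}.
a · b ≡ 15x^2 + 13x + 4 (mod f(x))

Multiply in F_23[x]: a(x)·b(x) = (21x^2 + 4x + 2)·(3x^2 + 7x + 3) = 17x^4 + 21x^3 + 5x^2 + 3x + 6. This has degree ≥ 3, so divide by f(x) over F_23: 17x^4 + 21x^3 + 5x^2 + 3x + 6 = (17x + 8)·(x^3 + 17x^2 + 9x + 6) + (15x^2 + 13x + 4). Hence a·b ≡ 15x^2 + 13x + 4 (mod f). (F_23[x]/(f) is a field with 23^3 = 12167 elements since f is irreducible of degree 3.)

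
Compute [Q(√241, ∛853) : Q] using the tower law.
[Q(√241, ∛853) : Q] = 6

Let L = Q(√241, ∛853). Since Q(√241) ⊂ L and [Q(√241):Q] = 2, the tower law gives 2 | [L:Q]. Likewise Q(∛853) ⊂ L with [Q(∛853):Q] = 3 (because 853 is not a perfect cube), so 3 | [L:Q]. As gcd(2,3) = 1, [L:Q] is divisible by 6. Conversely L is generated over Q by √241 and ∛853, so [L:Q] ≤ 2·3 = 6. Therefore [Q(√241, ∛853) : Q] = 6.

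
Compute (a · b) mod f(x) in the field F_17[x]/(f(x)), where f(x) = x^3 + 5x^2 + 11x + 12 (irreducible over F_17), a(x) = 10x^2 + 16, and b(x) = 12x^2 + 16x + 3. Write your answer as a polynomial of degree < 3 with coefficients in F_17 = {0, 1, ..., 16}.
a · b ≡ 14x^2 + x + 7 (mod f(x))

Multiply in F_17[x]: a(x)·b(x) = (10x^2 + 16)·(12x^2 + 16x + 3) = x^4 + 7x^3 + x^2 + x + 14. This has degree ≥ 3, so divide by f(x) over F_17: x^4 + 7x^3 + x^2 + x + 14 = (x + 2)·(x^3 + 5x^2 + 11x + 12) + (14x^2 + x + 7). Hence a·b ≡ 14x^2 + x + 7 (mod f). (F_17[x]/(f) is a field with 17^3 = 4913 elements since f is irreducible of degree 3.)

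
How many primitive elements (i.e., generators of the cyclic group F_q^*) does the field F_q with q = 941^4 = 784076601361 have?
There are φ(784076601360) = 187688337408 primitive elements

F_q^* is cyclic of order q - 1 = 784076601360. A cyclic group of order m has exactly φ(m) generators. Here m = 784076601360 = 2^4 · 3 · 5 · 13 · 47 · 157 · 34057, so the number of primitive elements is φ(784076601360) = 187688337408.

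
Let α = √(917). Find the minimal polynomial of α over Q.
m_α(x) = x^2 - 917

α satisfies α^2 - 917 = 0, so x^2 - 917 annihilates α. Since d = 917 is squarefree and ≠ 1, it is not a perfect square in Q, so x^2 - 917 has no rational root and is therefore irreducible over Q (a degree-2 polynomial over a field is irreducible iff it has no root). Hence m_α(x) = x^2 - 917.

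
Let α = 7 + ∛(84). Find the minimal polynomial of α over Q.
m_α(x) = x^3 - 21x^2 + 147x - 427

Set β = α - 7 = ∛(84), so β^3 = 84. Then (α - 7)^3 - 84 = 0, i.e. α is a root of g(x) = (x - 7)^3 - 84 = x^3 - 21x^2 + 147x - 427. Since g(x) = h(x - 7) where h(x) = x^3 - 84, and h is irreducible over Q (because 84 is not a perfect cube, so h has no rational root, and a monic cubic with no rational root is irreducible), g is also irreducible (irreducibility is preserved under the substitution x → x - 7). Hence m_α(x) = x^3 - 21x^2 + 147x - 427.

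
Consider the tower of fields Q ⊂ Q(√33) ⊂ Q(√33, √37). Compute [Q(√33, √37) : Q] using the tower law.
[Q(√33, √37) : Q] = 4

[Q(√33):Q] = 2 (min poly x^2 - 33, irreducible since 33 is squarefree > 1). For the top step, suppose √37 ∈ Q(√33), say √37 = c + d√33 with c, d ∈ Q. Squaring: 37 = c^2 + 33d^2 + 2cd√33. Since √33 ∉ Q this forces 2cd = 0. If d = 0 then √37 = c ∈ Q, contradicting 37 squarefree > 1. If c = 0 then 37 = 33d^2, so 33·37 = (33d)^2 is a perfect square in Q — but 33·37 = 1221 is not a perfect square (since 33 and 37 are distinct squarefree integers). Contradiction. Hence √37 ∉ Q(√33), so x^2 - 37 stays irreducible over Q(√33) and [Q(√33, √37) : Q(√33)] = 2. By the tower law, [Q(√33, √37) : Q] = 2 · 2 = 4.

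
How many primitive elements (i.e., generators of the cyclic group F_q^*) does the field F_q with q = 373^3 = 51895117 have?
There are φ(51895116) = 13063680 primitive elements

F_q^* is cyclic of order q - 1 = 51895116. A cyclic group of order m has exactly φ(m) generators. Here m = 51895116 = 2^2 · 3^2 · 7^2 · 13 · 31 · 73, so the number of primitive elements is φ(51895116) = 13063680.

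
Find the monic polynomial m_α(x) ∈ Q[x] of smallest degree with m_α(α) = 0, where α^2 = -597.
m_α(x) = x^2 + 597

α satisfies α^2 + 597 = 0, so x^2 + 597 annihilates α. Since d = -597 is squarefree and ≠ 1, it is not a perfect square in Q, so x^2 + 597 has no rational root and is therefore irreducible over Q (a degree-2 polynomial over a field is irreducible iff it has no root). Hence m_α(x) = x^2 + 597.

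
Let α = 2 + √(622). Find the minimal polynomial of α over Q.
m_α(x) = x^2 - 4x - 618

From α - 2 = √(622), squaring gives (α - 2)^2 = 622, i.e. α^2 - 4α + 4 = 622, so α^2 - 4α - 618 = 0. The discriminant of x^2 - 4x - 618 is (-4)^2 - 4·(-618) = 16 + 2472 = 2488, and 4·(622) is not a perfect square in Q since 622 is squarefree and ≠ 1. Hence x^2 - 4x - 618 is irreducible over Q and is the minimal polynomial of α.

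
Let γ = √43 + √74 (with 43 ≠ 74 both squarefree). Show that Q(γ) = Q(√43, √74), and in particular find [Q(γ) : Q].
[Q(γ) : Q] = 4 (equivalently, Q(γ) = Q(√43, √74))

Obviously Q(γ) ⊆ Q(√43, √74), and [Q(√43, √74):Q] = 4 (since 43, 74 are distinct squarefree integers > 1 with 3182 not a perfect square). To show equality we compute the minimal polynomial of γ. From γ = √43 + √74: γ^2 = 43 + 2√(3182) + 74 = 117 + 2√(3182), so γ^2 - 117 = 2√(3182); squaring, (γ^2 - 117)^2 = 4·3182, i.e. γ^4 - 234γ^2 + 13689 - 12728 = 0, i.e. γ^4 - 234γ^2 + 961 = 0. So γ is a root of x^4 - 234x^2 + 961. This polynomial is irreducible over Q: it has no rational root (each ±√43 ± √74 is irrational), and any factorization into two quadratics over Q would force √(3182) ∈ Q (pairing opposite roots) or √43, √74 ∈ Q (other pairings), all impossible. Hence [Q(γ):Q] = 4 = [Q(√43, √74):Q], so Q(γ) = Q(√43, √74).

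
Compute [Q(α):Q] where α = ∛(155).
[Q(α):Q] = 3

The minimal polynomial of α is x^3 - 155, irreducible over Q since 155 is not a perfect cube (so x^3 - 155 has no rational root). Hence [Q(α):Q] = deg(m_α) = 3.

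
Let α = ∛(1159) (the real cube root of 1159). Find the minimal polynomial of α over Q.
m_α(x) = x^3 - 1159

α satisfies α^3 = 1159, so x^3 - 1159 annihilates α. By the rational root test, a rational root p/q (in lowest terms) of x^3 - 1159 would satisfy p^3 = 1159 q^3, forcing q = 1 and p^3 = 1159; but 1159 is not a perfect cube, contradiction. A monic cubic over Q with no rational root is irreducible (any nontrivial factorization would include a linear factor). Hence x^3 - 1159 is the minimal polynomial of α, and in particular [Q(α):Q] = 3.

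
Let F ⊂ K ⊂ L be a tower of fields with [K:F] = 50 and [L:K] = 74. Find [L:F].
[L:F] = 3700

The tower law says that for any tower of field extensions F ⊂ K ⊂ L with finite degrees, [L:F] = [L:K] · [K:F]. Here this gives [L:F] = 74 · 50 = 3700.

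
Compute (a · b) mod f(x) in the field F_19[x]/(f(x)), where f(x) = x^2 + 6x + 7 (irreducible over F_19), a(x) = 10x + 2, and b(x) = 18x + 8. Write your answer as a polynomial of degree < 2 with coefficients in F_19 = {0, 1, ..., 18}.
a · b ≡ 5x + 10 (mod f(x))

Multiply in F_19[x]: a(x)·b(x) = (10x + 2)·(18x + 8) = 9x^2 + 2x + 16. This has degree ≥ 2, so divide by f(x) over F_19: 9x^2 + 2x + 16 = (9)·(x^2 + 6x + 7) + (5x + 10). Hence a·b ≡ 5x + 10 (mod f). (F_19[x]/(f) is a field with 19^2 = 361 elements since f is irreducible of degree 2.)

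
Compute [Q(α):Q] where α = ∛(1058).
[Q(α):Q] = 3

The minimal polynomial of α is x^3 - 1058, irreducible over Q since 1058 is not a perfect cube (so x^3 - 1058 has no rational root). Hence [Q(α):Q] = deg(m_α) = 3.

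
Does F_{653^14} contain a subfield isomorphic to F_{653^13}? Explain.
No: F_{653^13} is not a subfield of F_{653^14}

F_{p^m} embeds in F_{p^n} iff m | n. Here 13 ∤ 14 (since 14 = 1·13 + 1 with remainder 1 ≠ 0), so F_{653^13} is not a subfield of F_{653^14}. Equivalently: if it were, the tower law would give 13 = [F_{653^13}:F_653] dividing [F_{653^14}:F_653] = 14, contradiction.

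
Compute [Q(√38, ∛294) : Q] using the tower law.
[Q(√38, ∛294) : Q] = 6

Let L = Q(√38, ∛294). Since Q(√38) ⊂ L and [Q(√38):Q] = 2, the tower law gives 2 | [L:Q]. Likewise Q(∛294) ⊂ L with [Q(∛294):Q] = 3 (because 294 is not a perfect cube), so 3 | [L:Q]. As gcd(2,3) = 1, [L:Q] is divisible by 6. Conversely L is generated over Q by √38 and ∛294, so [L:Q] ≤ 2·3 = 6. Therefore [Q(√38, ∛294) : Q] = 6.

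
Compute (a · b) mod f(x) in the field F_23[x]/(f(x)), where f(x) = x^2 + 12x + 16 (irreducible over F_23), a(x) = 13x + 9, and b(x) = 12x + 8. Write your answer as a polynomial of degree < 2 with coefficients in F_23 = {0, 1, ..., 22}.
a · b ≡ 19x + 14 (mod f(x))

Multiply in F_23[x]: a(x)·b(x) = (13x + 9)·(12x + 8) = 18x^2 + 5x + 3. This has degree ≥ 2, so divide by f(x) over F_23: 18x^2 + 5x + 3 = (18)·(x^2 + 12x + 16) + (19x + 14). Hence a·b ≡ 19x + 14 (mod f). (F_23[x]/(f) is a field with 23^2 = 529 elements since f is irreducible of degree 2.)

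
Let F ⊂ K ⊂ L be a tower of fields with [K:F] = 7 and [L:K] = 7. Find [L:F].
[L:F] = 49

The tower law says that for any tower of field extensions F ⊂ K ⊂ L with finite degrees, [L:F] = [L:K] · [K:F]. Here this gives [L:F] = 7 · 7 = 49.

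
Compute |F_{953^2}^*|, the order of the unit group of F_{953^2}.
|F_{953^2}^*| = 908208

F_{953^2} has 953^2 = 908209 elements; its multiplicative group consists of all nonzero elements, so |F_{953^2}^*| = 908209 - 1 = 908208. (It is cyclic since any finite subgroup of the multiplicative group of a field is cyclic.)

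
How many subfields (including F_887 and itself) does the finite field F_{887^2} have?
F_{887^2} has 2 subfields

The subfields of F_{p^n} are exactly the fields F_{p^d} for d | n (each is the fixed field of the unique index-d subgroup of Gal(F_{p^n}/F_p) ≅ Z/nZ). The divisors of n = 2 are {1, 2}, giving 2 subfields: F_{887^1}, F_{887^2}.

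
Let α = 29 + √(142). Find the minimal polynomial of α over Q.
m_α(x) = x^2 - 58x + 699

From α - 29 = √(142), squaring gives (α - 29)^2 = 142, i.e. α^2 - 58α + 841 = 142, so α^2 - 58α + 699 = 0. The discriminant of x^2 - 58x + 699 is (-58)^2 - 4·(699) = 3364 - 2796 = 568, and 4·(142) is not a perfect square in Q since 142 is squarefree and ≠ 1. Hence x^2 - 58x + 699 is irreducible over Q and is the minimal polynomial of α.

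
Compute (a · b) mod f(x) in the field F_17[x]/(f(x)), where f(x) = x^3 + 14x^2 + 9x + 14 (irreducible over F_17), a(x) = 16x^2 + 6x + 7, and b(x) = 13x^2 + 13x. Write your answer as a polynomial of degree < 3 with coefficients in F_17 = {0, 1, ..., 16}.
a · b ≡ 7x^2 + 5x + 10 (mod f(x))

Multiply in F_17[x]: a(x)·b(x) = (16x^2 + 6x + 7)·(13x^2 + 13x) = 4x^4 + 14x^3 + 16x^2 + 6x. This has degree ≥ 3, so divide by f(x) over F_17: 4x^4 + 14x^3 + 16x^2 + 6x = (4x + 9)·(x^3 + 14x^2 + 9x + 14) + (7x^2 + 5x + 10). Hence a·b ≡ 7x^2 + 5x + 10 (mod f). (F_17[x]/(f) is a field with 17^3 = 4913 elements since f is irreducible of degree 3.)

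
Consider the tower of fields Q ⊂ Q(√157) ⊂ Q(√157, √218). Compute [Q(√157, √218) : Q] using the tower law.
[Q(√157, √218) : Q] = 4

[Q(√157):Q] = 2 (min poly x^2 - 157, irreducible since 157 is squarefree > 1). For the top step, suppose √218 ∈ Q(√157), say √218 = c + d√157 with c, d ∈ Q. Squaring: 218 = c^2 + 157d^2 + 2cd√157. Since √157 ∉ Q this forces 2cd = 0. If d = 0 then √218 = c ∈ Q, contradicting 218 squarefree > 1. If c = 0 then 218 = 157d^2, so 157·218 = (157d)^2 is a perfect square in Q — but 157·218 = 34226 is not a perfect square (since 157 and 218 are distinct squarefree integers). Contradiction. Hence √218 ∉ Q(√157), so x^2 - 218 stays irreducible over Q(√157) and [Q(√157, √218) : Q(√157)] = 2. By the tower law, [Q(√157, √218) : Q] = 2 · 2 = 4.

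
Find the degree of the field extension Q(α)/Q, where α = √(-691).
[Q(α):Q] = 2

[Q(α):Q] equals the degree of the minimal polynomial of α. Here α^2 = -691 and x^2 + 691 is irreducible (d = -691 is squarefree, ≠ 1, hence not a square), so deg(m_α) = 2. Thus [Q(α):Q] = 2.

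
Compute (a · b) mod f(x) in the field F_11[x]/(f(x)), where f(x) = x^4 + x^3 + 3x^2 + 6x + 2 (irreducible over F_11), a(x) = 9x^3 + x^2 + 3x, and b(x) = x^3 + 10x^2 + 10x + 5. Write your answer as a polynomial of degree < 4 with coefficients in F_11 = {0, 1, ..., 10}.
a · b ≡ 5x^2 + 8x + 1 (mod f(x))

Multiply in F_11[x]: a(x)·b(x) = (9x^3 + x^2 + 3x)·(x^3 + 10x^2 + 10x + 5) = 9x^6 + 3x^5 + 4x^4 + 8x^3 + 2x^2 + 4x. This has degree ≥ 4, so divide by f(x) over F_11: 9x^6 + 3x^5 + 4x^4 + 8x^3 + 2x^2 + 4x = (9x^2 + 5x + 5)·(x^4 + x^3 + 3x^2 + 6x + 2) + (5x^2 + 8x + 1). Hence a·b ≡ 5x^2 + 8x + 1 (mod f). (F_11[x]/(f) is a field with 11^4 = 14641 elements since f is irreducible of degree 4.)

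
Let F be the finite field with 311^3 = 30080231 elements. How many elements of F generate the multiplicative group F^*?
There are φ(30080230) = 11028960 primitive elements

F_q^* is cyclic of order q - 1 = 30080230. A cyclic group of order m has exactly φ(m) generators. Here m = 30080230 = 2 · 5 · 19 · 31 · 5107, so the number of primitive elements is φ(30080230) = 11028960.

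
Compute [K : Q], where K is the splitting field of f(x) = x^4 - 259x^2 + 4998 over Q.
[K : Q] = 4

Solving the quadratic in x^2: x^2 = (259 ± √(259^2 - 4·4998))/2 = (259 ± √47089)/2 = (259 ± 217)/2, giving x^2 = 238 or x^2 = 21. So f(x) = (x^2 - 238)(x^2 - 21) and the roots of f are ±√238, ±√21. Hence the splitting field is K = Q(√238, √21). Since 238 and 21 are distinct squarefree integers > 1, their product 4998 is not a perfect square, so √21 ∉ Q(√238). By the tower law [K:Q] = [Q(√238,√21):Q(√238)] · [Q(√238):Q] = 2 · 2 = 4.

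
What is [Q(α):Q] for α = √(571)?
[Q(α):Q] = 2

[Q(α):Q] equals the degree of the minimal polynomial of α. Here α^2 = 571 and x^2 - 571 is irreducible (d = 571 is squarefree, ≠ 1, hence not a square), so deg(m_α) = 2. Thus [Q(α):Q] = 2.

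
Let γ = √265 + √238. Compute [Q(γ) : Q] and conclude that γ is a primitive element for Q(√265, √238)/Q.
[Q(γ) : Q] = 4 (equivalently, Q(γ) = Q(√265, √238))

Obviously Q(γ) ⊆ Q(√265, √238), and [Q(√265, √238):Q] = 4 (since 265, 238 are distinct squarefree integers > 1 with 63070 not a perfect square). To show equality we compute the minimal polynomial of γ. From γ = √265 + √238: γ^2 = 265 + 2√(63070) + 238 = 503 + 2√(63070), so γ^2 - 503 = 2√(63070); squaring, (γ^2 - 503)^2 = 4·63070, i.e. γ^4 - 1006γ^2 + 253009 - 252280 = 0, i.e. γ^4 - 1006γ^2 + 729 = 0. So γ is a root of x^4 - 1006x^2 + 729. This polynomial is irreducible over Q: it has no rational root (each ±√265 ± √238 is irrational), and any factorization into two quadratics over Q would force √(63070) ∈ Q (pairing opposite roots) or √265, √238 ∈ Q (other pairings), all impossible. Hence [Q(γ):Q] = 4 = [Q(√265, √238):Q], so Q(γ) = Q(√265, √238).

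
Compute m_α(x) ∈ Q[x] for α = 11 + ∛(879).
m_α(x) = x^3 - 33x^2 + 363x - 2210

Set β = α - 11 = ∛(879), so β^3 = 879. Then (α - 11)^3 - 879 = 0, i.e. α is a root of g(x) = (x - 11)^3 - 879 = x^3 - 33x^2 + 363x - 2210. Since g(x) = h(x - 11) where h(x) = x^3 - 879, and h is irreducible over Q (because 879 is not a perfect cube, so h has no rational root, and a monic cubic with no rational root is irreducible), g is also irreducible (irreducibility is preserved under the substitution x → x - 11). Hence m_α(x) = x^3 - 33x^2 + 363x - 2210.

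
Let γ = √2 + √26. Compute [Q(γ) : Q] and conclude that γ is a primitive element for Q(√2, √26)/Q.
[Q(γ) : Q] = 4 (equivalently, Q(γ) = Q(√2, √26))

Obviously Q(γ) ⊆ Q(√2, √26), and [Q(√2, √26):Q] = 4 (since 2, 26 are distinct squarefree integers > 1 with 52 not a perfect square). To show equality we compute the minimal polynomial of γ. From γ = √2 + √26: γ^2 = 2 + 2√(52) + 26 = 28 + 2√(52), so γ^2 - 28 = 2√(52); squaring, (γ^2 - 28)^2 = 4·52, i.e. γ^4 - 56γ^2 + 784 - 208 = 0, i.e. γ^4 - 56γ^2 + 576 = 0. So γ is a root of x^4 - 56x^2 + 576. This polynomial is irreducible over Q: it has no rational root (each ±√2 ± √26 is irrational), and any factorization into two quadratics over Q would force √(52) ∈ Q (pairing opposite roots) or √2, √26 ∈ Q (other pairings), all impossible. Hence [Q(γ):Q] = 4 = [Q(√2, √26):Q], so Q(γ) = Q(√2, √26).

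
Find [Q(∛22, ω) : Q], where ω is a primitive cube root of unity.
[Q(∛22, ω) : Q] = 6

[Q(∛22):Q] = 3 (min poly x^3 - 22, irreducible since 22 is not a perfect cube). [Q(ω):Q] = 2 (min poly x^2 + x + 1). Since Q(∛22) ⊂ R and ω ∉ R, we have ω ∉ Q(∛22), so x^2 + x + 1 remains irreducible over Q(∛22) and [Q(∛22, ω) : Q(∛22)] = 2. By the tower law, [Q(∛22, ω) : Q] = 3 · 2 = 6. (In fact Q(∛22, ω) is the splitting field of x^3 - 22 over Q.)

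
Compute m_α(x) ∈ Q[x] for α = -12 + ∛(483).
m_α(x) = x^3 + 36x^2 + 432x + 1245

Set β = α + 12 = ∛(483), so β^3 = 483. Then (α + 12)^3 - 483 = 0, i.e. α is a root of g(x) = (x + 12)^3 - 483 = x^3 + 36x^2 + 432x + 1245. Since g(x) = h(x + 12) where h(x) = x^3 - 483, and h is irreducible over Q (because 483 is not a perfect cube, so h has no rational root, and a monic cubic with no rational root is irreducible), g is also irreducible (irreducibility is preserved under the substitution x → x + 12). Hence m_α(x) = x^3 + 36x^2 + 432x + 1245.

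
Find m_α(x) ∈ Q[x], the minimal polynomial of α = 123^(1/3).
m_α(x) = x^3 - 123

α satisfies α^3 = 123, so x^3 - 123 annihilates α. By the rational root test, a rational root p/q (in lowest terms) of x^3 - 123 would satisfy p^3 = 123 q^3, forcing q = 1 and p^3 = 123; but 123 is not a perfect cube, contradiction. A monic cubic over Q with no rational root is irreducible (any nontrivial factorization would include a linear factor). Hence x^3 - 123 is the minimal polynomial of α, and in particular [Q(α):Q] = 3.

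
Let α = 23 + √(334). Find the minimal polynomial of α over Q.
m_α(x) = x^2 - 46x + 195

From α - 23 = √(334), squaring gives (α - 23)^2 = 334, i.e. α^2 - 46α + 529 = 334, so α^2 - 46α + 195 = 0. The discriminant of x^2 - 46x + 195 is (-46)^2 - 4·(195) = 2116 - 780 = 1336, and 4·(334) is not a perfect square in Q since 334 is squarefree and ≠ 1. Hence x^2 - 46x + 195 is irreducible over Q and is the minimal polynomial of α.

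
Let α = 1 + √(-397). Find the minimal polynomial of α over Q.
m_α(x) = x^2 - 2x + 398

From α - 1 = √(-397), squaring gives (α - 1)^2 = -397, i.e. α^2 - 2α + 1 = -397, so α^2 - 2α + 398 = 0. The discriminant of x^2 - 2x + 398 is (-2)^2 - 4·(398) = 4 - 1592 = -1588, and 4·(-397) is not a perfect square in Q since -397 is squarefree and ≠ 1. Hence x^2 - 2x + 398 is irreducible over Q and is the minimal polynomial of α.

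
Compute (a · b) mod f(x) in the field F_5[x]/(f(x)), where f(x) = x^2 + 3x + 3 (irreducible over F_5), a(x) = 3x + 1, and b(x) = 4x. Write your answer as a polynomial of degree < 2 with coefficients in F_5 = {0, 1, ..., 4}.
a · b ≡ 3x + 4 (mod f(x))

Multiply in F_5[x]: a(x)·b(x) = (3x + 1)·(4x) = 2x^2 + 4x. This has degree ≥ 2, so divide by f(x) over F_5: 2x^2 + 4x = (2)·(x^2 + 3x + 3) + (3x + 4). Hence a·b ≡ 3x + 4 (mod f). (F_5[x]/(f) is a field with 5^2 = 25 elements since f is irreducible of degree 2.)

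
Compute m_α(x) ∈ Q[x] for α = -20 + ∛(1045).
m_α(x) = x^3 + 60x^2 + 1200x + 6955

Set β = α + 20 = ∛(1045), so β^3 = 1045. Then (α + 20)^3 - 1045 = 0, i.e. α is a root of g(x) = (x + 20)^3 - 1045 = x^3 + 60x^2 + 1200x + 6955. Since g(x) = h(x + 20) where h(x) = x^3 - 1045, and h is irreducible over Q (because 1045 is not a perfect cube, so h has no rational root, and a monic cubic with no rational root is irreducible), g is also irreducible (irreducibility is preserved under the substitution x → x + 20). Hence m_α(x) = x^3 + 60x^2 + 1200x + 6955.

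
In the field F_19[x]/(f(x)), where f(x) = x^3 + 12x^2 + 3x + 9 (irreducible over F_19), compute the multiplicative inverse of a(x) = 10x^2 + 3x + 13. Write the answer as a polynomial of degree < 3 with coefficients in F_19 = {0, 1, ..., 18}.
a(x)^(-1) ≡ 4x^2 + x + 6 (mod f(x))

Since f is irreducible over F_19, F_19[x]/(f) is a field and a(x) ≠ 0 has an inverse. Apply the extended Euclidean algorithm to f(x) and a(x) in F_19[x]: f(x) = (2x + 12)·a(x) + (17x + 5);  a(x) = (14x + 5)·(17x + 5) + (7). The last nonzero remainder is the constant 7 = gcd(f, a) in F_19. Back-substituting through the division chain expresses 7 = s(x)·a(x) + t(x)·f(x) with s(x) ≡ 9x^2 + 7x + 4 (mod f), so (9x^2 + 7x + 4)·a(x) ≡ 7 (mod f). Multiplying by 7^(-1) ≡ 11 in F_19 gives a(x)^(-1) ≡ 11·(9x^2 + 7x + 4) ≡ 4x^2 + x + 6 (mod f). Check: (10x^2 + 3x + 13)·(4x^2 + x + 6) = 2x^4 + 3x^3 + x^2 + 12x + 2 ≡ 1 (mod x^3 + 12x^2 + 3x + 9).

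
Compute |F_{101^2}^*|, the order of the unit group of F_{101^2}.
|F_{101^2}^*| = 10200

F_{101^2} has 101^2 = 10201 elements; its multiplicative group consists of all nonzero elements, so |F_{101^2}^*| = 10201 - 1 = 10200. (It is cyclic since any finite subgroup of the multiplicative group of a field is cyclic.)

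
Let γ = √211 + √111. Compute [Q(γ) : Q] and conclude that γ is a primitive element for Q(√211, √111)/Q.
[Q(γ) : Q] = 4 (equivalently, Q(γ) = Q(√211, √111))

Obviously Q(γ) ⊆ Q(√211, √111), and [Q(√211, √111):Q] = 4 (since 211, 111 are distinct squarefree integers > 1 with 23421 not a perfect square). To show equality we compute the minimal polynomial of γ. From γ = √211 + √111: γ^2 = 211 + 2√(23421) + 111 = 322 + 2√(23421), so γ^2 - 322 = 2√(23421); squaring, (γ^2 - 322)^2 = 4·23421, i.e. γ^4 - 644γ^2 + 103684 - 93684 = 0, i.e. γ^4 - 644γ^2 + 10000 = 0. So γ is a root of x^4 - 644x^2 + 10000. This polynomial is irreducible over Q: it has no rational root (each ±√211 ± √111 is irrational), and any factorization into two quadratics over Q would force √(23421) ∈ Q (pairing opposite roots) or √211, √111 ∈ Q (other pairings), all impossible. Hence [Q(γ):Q] = 4 = [Q(√211, √111):Q], so Q(γ) = Q(√211, √111).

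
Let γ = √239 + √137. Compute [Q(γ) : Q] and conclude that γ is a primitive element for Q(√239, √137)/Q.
[Q(γ) : Q] = 4 (equivalently, Q(γ) = Q(√239, √137))

Obviously Q(γ) ⊆ Q(√239, √137), and [Q(√239, √137):Q] = 4 (since 239, 137 are distinct squarefree integers > 1 with 32743 not a perfect square). To show equality we compute the minimal polynomial of γ. From γ = √239 + √137: γ^2 = 239 + 2√(32743) + 137 = 376 + 2√(32743), so γ^2 - 376 = 2√(32743); squaring, (γ^2 - 376)^2 = 4·32743, i.e. γ^4 - 752γ^2 + 141376 - 130972 = 0, i.e. γ^4 - 752γ^2 + 10404 = 0. So γ is a root of x^4 - 752x^2 + 10404. This polynomial is irreducible over Q: it has no rational root (each ±√239 ± √137 is irrational), and any factorization into two quadratics over Q would force √(32743) ∈ Q (pairing opposite roots) or √239, √137 ∈ Q (other pairings), all impossible. Hence [Q(γ):Q] = 4 = [Q(√239, √137):Q], so Q(γ) = Q(√239, √137).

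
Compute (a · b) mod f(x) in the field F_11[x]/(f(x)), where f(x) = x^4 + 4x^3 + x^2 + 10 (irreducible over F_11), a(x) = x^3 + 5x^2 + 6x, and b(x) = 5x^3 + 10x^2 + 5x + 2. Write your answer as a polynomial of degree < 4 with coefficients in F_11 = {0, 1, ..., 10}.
a · b ≡ 3x^3 + 3x^2 + 5x + 9 (mod f(x))

Multiply in F_11[x]: a(x)·b(x) = (x^3 + 5x^2 + 6x)·(5x^3 + 10x^2 + 5x + 2) = 5x^6 + 2x^5 + 8x^4 + 10x^3 + 7x^2 + x. This has degree ≥ 4, so divide by f(x) over F_11: 5x^6 + 2x^5 + 8x^4 + 10x^3 + 7x^2 + x = (5x^2 + 4x + 9)·(x^4 + 4x^3 + x^2 + 10) + (3x^3 + 3x^2 + 5x + 9). Hence a·b ≡ 3x^3 + 3x^2 + 5x + 9 (mod f). (F_11[x]/(f) is a field with 11^4 = 14641 elements since f is irreducible of degree 4.)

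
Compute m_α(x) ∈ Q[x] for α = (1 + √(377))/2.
m_α(x) = x^2 - x - 94

From 2α - 1 = √(377), squaring gives (2α - 1)^2 = 377, i.e. 4α^2 - 4α + 1 = 377, so α^2 - α + (1 - 377)/4 = 0. Since 377 ≡ 1 (mod 4), (1 - 377)/4 = -94 ∈ Z. The polynomial x^2 - x - 94 has discriminant 1 - 4·(-94) = 377, which is not a perfect square in Q (d = 377 is squarefree and ≠ 1), so x^2 - x - 94 is irreducible over Q. It is the minimal polynomial of α.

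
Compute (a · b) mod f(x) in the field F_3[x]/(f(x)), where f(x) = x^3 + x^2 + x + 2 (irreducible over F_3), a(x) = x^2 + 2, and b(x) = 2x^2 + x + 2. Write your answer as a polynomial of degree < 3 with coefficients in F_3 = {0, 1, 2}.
a · b ≡ 2x^2 + 2x (mod f(x))

Multiply in F_3[x]: a(x)·b(x) = (x^2 + 2)·(2x^2 + x + 2) = 2x^4 + x^3 + 2x + 1. This has degree ≥ 3, so divide by f(x) over F_3: 2x^4 + x^3 + 2x + 1 = (2x + 2)·(x^3 + x^2 + x + 2) + (2x^2 + 2x). Hence a·b ≡ 2x^2 + 2x (mod f). (F_3[x]/(f) is a field with 3^3 = 27 elements since f is irreducible of degree 3.)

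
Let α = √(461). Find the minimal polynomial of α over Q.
m_α(x) = x^2 - 461

α satisfies α^2 - 461 = 0, so x^2 - 461 annihilates α. Since d = 461 is squarefree and ≠ 1, it is not a perfect square in Q, so x^2 - 461 has no rational root and is therefore irreducible over Q (a degree-2 polynomial over a field is irreducible iff it has no root). Hence m_α(x) = x^2 - 461.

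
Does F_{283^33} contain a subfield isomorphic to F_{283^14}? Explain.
No: F_{283^14} is not a subfield of F_{283^33}

F_{p^m} embeds in F_{p^n} iff m | n. Here 14 ∤ 33 (since 33 = 2·14 + 5 with remainder 5 ≠ 0), so F_{283^14} is not a subfield of F_{283^33}. Equivalently: if it were, the tower law would give 14 = [F_{283^14}:F_283] dividing [F_{283^33}:F_283] = 33, contradiction.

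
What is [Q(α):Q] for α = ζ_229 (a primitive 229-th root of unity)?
[Q(α):Q] = 228

The minimal polynomial of ζ_229 over Q is the 229-th cyclotomic polynomial Φ_229(x), which is irreducible over Q and has degree φ(229) = 228. Hence [Q(α):Q] = φ(229) = 228.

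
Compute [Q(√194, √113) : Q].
[Q(√194, √113) : Q] = 4

[Q(√194):Q] = 2 (min poly x^2 - 194, irreducible since 194 is squarefree > 1). For the top step, suppose √113 ∈ Q(√194), say √113 = c + d√194 with c, d ∈ Q. Squaring: 113 = c^2 + 194d^2 + 2cd√194. Since √194 ∉ Q this forces 2cd = 0. If d = 0 then √113 = c ∈ Q, contradicting 113 squarefree > 1. If c = 0 then 113 = 194d^2, so 194·113 = (194d)^2 is a perfect square in Q — but 194·113 = 21922 is not a perfect square (since 194 and 113 are distinct squarefree integers). Contradiction. Hence √113 ∉ Q(√194), so x^2 - 113 stays irreducible over Q(√194) and [Q(√194, √113) : Q(√194)] = 2. By the tower law, [Q(√194, √113) : Q] = 2 · 2 = 4.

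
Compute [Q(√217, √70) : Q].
[Q(√217, √70) : Q] = 4

[Q(√217):Q] = 2 (min poly x^2 - 217, irreducible since 217 is squarefree > 1). For the top step, suppose √70 ∈ Q(√217), say √70 = c + d√217 with c, d ∈ Q. Squaring: 70 = c^2 + 217d^2 + 2cd√217. Since √217 ∉ Q this forces 2cd = 0. If d = 0 then √70 = c ∈ Q, contradicting 70 squarefree > 1. If c = 0 then 70 = 217d^2, so 217·70 = (217d)^2 is a perfect square in Q — but 217·70 = 15190 is not a perfect square (since 217 and 70 are distinct squarefree integers). Contradiction. Hence √70 ∉ Q(√217), so x^2 - 70 stays irreducible over Q(√217) and [Q(√217, √70) : Q(√217)] = 2. By the tower law, [Q(√217, √70) : Q] = 2 · 2 = 4.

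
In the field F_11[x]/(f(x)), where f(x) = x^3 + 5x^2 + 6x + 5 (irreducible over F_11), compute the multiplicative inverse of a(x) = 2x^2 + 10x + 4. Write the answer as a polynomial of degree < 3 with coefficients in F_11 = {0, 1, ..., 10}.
a(x)^(-1) ≡ 2x^2 + 2x + 8 (mod f(x))

Since f is irreducible over F_11, F_11[x]/(f) is a field and a(x) ≠ 0 has an inverse. Apply the extended Euclidean algorithm to f(x) and a(x) in F_11[x]: f(x) = (6x)·a(x) + (4x + 5);  a(x) = (6x + 6)·(4x + 5) + (7). The last nonzero remainder is the constant 7 = gcd(f, a) in F_11. Back-substituting through the division chain expresses 7 = s(x)·a(x) + t(x)·f(x) with s(x) ≡ 3x^2 + 3x + 1 (mod f), so (3x^2 + 3x + 1)·a(x) ≡ 7 (mod f). Multiplying by 7^(-1) ≡ 8 in F_11 gives a(x)^(-1) ≡ 8·(3x^2 + 3x + 1) ≡ 2x^2 + 2x + 8 (mod f). Check: (2x^2 + 10x + 4)·(2x^2 + 2x + 8) = 4x^4 + 2x^3 + 10 ≡ 1 (mod x^3 + 5x^2 + 6x + 5).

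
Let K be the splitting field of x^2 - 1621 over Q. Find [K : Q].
[K : Q] = 2

f(x) = x^2 - 1621 factors as (x - √1621)(x + √1621). The splitting field is K = Q(√1621). Since 1621 is squarefree and > 1, it is not a perfect square, so x^2 - 1621 is irreducible over Q and [Q(√1621) : Q] = 2. Hence [K : Q] = 2.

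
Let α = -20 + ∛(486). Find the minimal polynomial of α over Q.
m_α(x) = x^3 + 60x^2 + 1200x + 7514

Set β = α + 20 = ∛(486), so β^3 = 486. Then (α + 20)^3 - 486 = 0, i.e. α is a root of g(x) = (x + 20)^3 - 486 = x^3 + 60x^2 + 1200x + 7514. Since g(x) = h(x + 20) where h(x) = x^3 - 486, and h is irreducible over Q (because 486 is not a perfect cube, so h has no rational root, and a monic cubic with no rational root is irreducible), g is also irreducible (irreducibility is preserved under the substitution x → x + 20). Hence m_α(x) = x^3 + 60x^2 + 1200x + 7514.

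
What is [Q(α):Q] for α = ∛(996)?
[Q(α):Q] = 3

The minimal polynomial of α is x^3 - 996, irreducible over Q since 996 is not a perfect cube (so x^3 - 996 has no rational root). Hence [Q(α):Q] = deg(m_α) = 3.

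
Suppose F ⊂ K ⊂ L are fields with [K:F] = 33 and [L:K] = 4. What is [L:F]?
[L:F] = 132

The tower law says that for any tower of field extensions F ⊂ K ⊂ L with finite degrees, [L:F] = [L:K] · [K:F]. Here this gives [L:F] = 4 · 33 = 132.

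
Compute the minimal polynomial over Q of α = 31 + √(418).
m_α(x) = x^2 - 62x + 543

From α - 31 = √(418), squaring gives (α - 31)^2 = 418, i.e. α^2 - 62α + 961 = 418, so α^2 - 62α + 543 = 0. The discriminant of x^2 - 62x + 543 is (-62)^2 - 4·(543) = 3844 - 2172 = 1672, and 4·(418) is not a perfect square in Q since 418 is squarefree and ≠ 1. Hence x^2 - 62x + 543 is irreducible over Q and is the minimal polynomial of α.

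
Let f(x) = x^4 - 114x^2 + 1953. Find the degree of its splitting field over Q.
[K : Q] = 4

Solving the quadratic in x^2: x^2 = (114 ± √(114^2 - 4·1953))/2 = (114 ± √5184)/2 = (114 ± 72)/2, giving x^2 = 93 or x^2 = 21. So f(x) = (x^2 - 93)(x^2 - 21) and the roots of f are ±√93, ±√21. Hence the splitting field is K = Q(√93, √21). Since 93 and 21 are distinct squarefree integers > 1, their product 1953 is not a perfect square, so √21 ∉ Q(√93). By the tower law [K:Q] = [Q(√93,√21):Q(√93)] · [Q(√93):Q] = 2 · 2 = 4.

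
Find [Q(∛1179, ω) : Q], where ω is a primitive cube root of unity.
[Q(∛1179, ω) : Q] = 6

[Q(∛1179):Q] = 3 (min poly x^3 - 1179, irreducible since 1179 is not a perfect cube). [Q(ω):Q] = 2 (min poly x^2 + x + 1). Since Q(∛1179) ⊂ R and ω ∉ R, we have ω ∉ Q(∛1179), so x^2 + x + 1 remains irreducible over Q(∛1179) and [Q(∛1179, ω) : Q(∛1179)] = 2. By the tower law, [Q(∛1179, ω) : Q] = 3 · 2 = 6. (In fact Q(∛1179, ω) is the splitting field of x^3 - 1179 over Q.)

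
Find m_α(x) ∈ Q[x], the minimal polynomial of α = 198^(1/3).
m_α(x) = x^3 - 198

α satisfies α^3 = 198, so x^3 - 198 annihilates α. By the rational root test, a rational root p/q (in lowest terms) of x^3 - 198 would satisfy p^3 = 198 q^3, forcing q = 1 and p^3 = 198; but 198 is not a perfect cube, contradiction. A monic cubic over Q with no rational root is irreducible (any nontrivial factorization would include a linear factor). Hence x^3 - 198 is the minimal polynomial of α, and in particular [Q(α):Q] = 3.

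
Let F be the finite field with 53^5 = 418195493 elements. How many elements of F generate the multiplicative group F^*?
There are φ(418195492) = 174096000 primitive elements

F_q^* is cyclic of order q - 1 = 418195492. A cyclic group of order m has exactly φ(m) generators. Here m = 418195492 = 2^2 · 11 · 13 · 131 · 5581, so the number of primitive elements is φ(418195492) = 174096000.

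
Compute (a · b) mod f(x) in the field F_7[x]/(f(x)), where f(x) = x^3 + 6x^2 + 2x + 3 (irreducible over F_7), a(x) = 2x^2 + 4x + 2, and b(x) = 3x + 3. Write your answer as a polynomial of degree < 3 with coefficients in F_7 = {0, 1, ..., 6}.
a · b ≡ 3x^2 + 6x + 2 (mod f(x))

Multiply in F_7[x]: a(x)·b(x) = (2x^2 + 4x + 2)·(3x + 3) = 6x^3 + 4x^2 + 4x + 6. This has degree ≥ 3, so divide by f(x) over F_7: 6x^3 + 4x^2 + 4x + 6 = (6)·(x^3 + 6x^2 + 2x + 3) + (3x^2 + 6x + 2). Hence a·b ≡ 3x^2 + 6x + 2 (mod f). (F_7[x]/(f) is a field with 7^3 = 343 elements since f is irreducible of degree 3.)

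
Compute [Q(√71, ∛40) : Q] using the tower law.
[Q(√71, ∛40) : Q] = 6

Let L = Q(√71, ∛40). Since Q(√71) ⊂ L and [Q(√71):Q] = 2, the tower law gives 2 | [L:Q]. Likewise Q(∛40) ⊂ L with [Q(∛40):Q] = 3 (because 40 is not a perfect cube), so 3 | [L:Q]. As gcd(2,3) = 1, [L:Q] is divisible by 6. Conversely L is generated over Q by √71 and ∛40, so [L:Q] ≤ 2·3 = 6. Therefore [Q(√71, ∛40) : Q] = 6.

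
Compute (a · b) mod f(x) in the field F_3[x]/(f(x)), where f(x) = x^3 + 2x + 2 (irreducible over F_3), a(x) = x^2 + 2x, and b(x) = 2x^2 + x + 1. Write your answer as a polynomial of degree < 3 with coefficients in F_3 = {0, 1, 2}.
a · b ≡ 2x^2 + 2 (mod f(x))

Multiply in F_3[x]: a(x)·b(x) = (x^2 + 2x)·(2x^2 + x + 1) = 2x^4 + 2x^3 + 2x. This has degree ≥ 3, so divide by f(x) over F_3: 2x^4 + 2x^3 + 2x = (2x + 2)·(x^3 + 2x + 2) + (2x^2 + 2). Hence a·b ≡ 2x^2 + 2 (mod f). (F_3[x]/(f) is a field with 3^3 = 27 elements since f is irreducible of degree 3.)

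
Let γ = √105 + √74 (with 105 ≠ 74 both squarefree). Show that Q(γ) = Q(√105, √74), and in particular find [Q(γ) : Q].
[Q(γ) : Q] = 4 (equivalently, Q(γ) = Q(√105, √74))

Obviously Q(γ) ⊆ Q(√105, √74), and [Q(√105, √74):Q] = 4 (since 105, 74 are distinct squarefree integers > 1 with 7770 not a perfect square). To show equality we compute the minimal polynomial of γ. From γ = √105 + √74: γ^2 = 105 + 2√(7770) + 74 = 179 + 2√(7770), so γ^2 - 179 = 2√(7770); squaring, (γ^2 - 179)^2 = 4·7770, i.e. γ^4 - 358γ^2 + 32041 - 31080 = 0, i.e. γ^4 - 358γ^2 + 961 = 0. So γ is a root of x^4 - 358x^2 + 961. This polynomial is irreducible over Q: it has no rational root (each ±√105 ± √74 is irrational), and any factorization into two quadratics over Q would force √(7770) ∈ Q (pairing opposite roots) or √105, √74 ∈ Q (other pairings), all impossible. Hence [Q(γ):Q] = 4 = [Q(√105, √74):Q], so Q(γ) = Q(√105, √74).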